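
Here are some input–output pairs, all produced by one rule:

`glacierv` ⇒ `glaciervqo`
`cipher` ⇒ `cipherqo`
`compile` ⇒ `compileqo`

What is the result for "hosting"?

hostingqo

What's happening: append "qo".
On "hosting" that produces "hostingqo".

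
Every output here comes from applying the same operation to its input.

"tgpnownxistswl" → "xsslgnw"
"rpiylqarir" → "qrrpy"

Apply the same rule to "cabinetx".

Each output is the input with this applied: swap the front and back halves of the string, then keep every other character starting from the first (positions 1st, 3rd, 5th, ...).
Starting from "cabinetx": after the first operation, "netxcabi"; after the second, "ntcb".

ntcb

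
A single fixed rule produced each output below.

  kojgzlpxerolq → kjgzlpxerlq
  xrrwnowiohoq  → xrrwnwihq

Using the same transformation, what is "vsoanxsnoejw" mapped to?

The transformation: remove every "o".
On "vsoanxsnoejw" that produces "vsanxsnejw".

vsanxsnejw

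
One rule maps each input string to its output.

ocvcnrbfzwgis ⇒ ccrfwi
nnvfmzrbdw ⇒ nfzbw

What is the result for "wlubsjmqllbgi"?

Rule — keep every other character starting from the second (positions 2nd, 4th, 6th, ...).
Applying that to "wlubsjmqllbgi" gives "lbjqlg".

lbjqlg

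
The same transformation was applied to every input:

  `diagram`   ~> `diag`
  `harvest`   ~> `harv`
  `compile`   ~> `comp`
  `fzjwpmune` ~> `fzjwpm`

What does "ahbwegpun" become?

ahbweg

Rule — delete the last 3 characters.
"ahbwegpun" → "ahbweg".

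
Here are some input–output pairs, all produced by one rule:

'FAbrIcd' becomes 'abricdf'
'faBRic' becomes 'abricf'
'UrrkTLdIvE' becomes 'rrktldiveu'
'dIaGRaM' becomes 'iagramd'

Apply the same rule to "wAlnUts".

alnutsw

The pattern: move the first character to the end, then convert every letter to lowercase.
Starting from "wAlnUts": after the first operation, "AlnUtsw"; after the second, "alnutsw".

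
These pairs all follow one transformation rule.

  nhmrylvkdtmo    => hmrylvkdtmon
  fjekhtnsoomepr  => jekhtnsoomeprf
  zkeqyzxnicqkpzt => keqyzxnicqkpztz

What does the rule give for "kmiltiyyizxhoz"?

What's happening: move the first character to the end.
So "kmiltiyyizxhoz" becomes "miltiyyizxhozk".

miltiyyizxhozk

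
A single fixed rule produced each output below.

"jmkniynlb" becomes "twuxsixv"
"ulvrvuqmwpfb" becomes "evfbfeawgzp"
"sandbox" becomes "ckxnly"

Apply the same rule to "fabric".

In each case the input is transformed by: delete the last character, then shift every letter 10 places forward in the alphabet (wrapping around).
Starting from "fabric": after the first operation, "fabri"; after the second, "pklbs".

pklbs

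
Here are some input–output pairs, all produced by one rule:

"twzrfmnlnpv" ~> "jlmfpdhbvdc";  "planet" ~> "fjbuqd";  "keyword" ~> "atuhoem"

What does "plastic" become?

The pattern: take characters alternately from the front and the back (1st, last, 2nd, 2nd-last, ...), then shift every letter 10 places backward in the alphabet (wrapping around).
Working it through for "plastic": intermediate "pcliats", final "fsbyqji".

fsbyqji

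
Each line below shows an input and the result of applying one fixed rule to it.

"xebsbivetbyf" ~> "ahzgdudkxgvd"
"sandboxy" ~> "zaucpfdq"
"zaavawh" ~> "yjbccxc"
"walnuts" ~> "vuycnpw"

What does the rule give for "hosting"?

What's happening: move the last 2 characters to the front (rotate right by 2), then shift every letter 2 places forward in the alphabet (wrapping around).
Applying both steps to "hosting": "nghosti", then "pijquvk".

pijquvk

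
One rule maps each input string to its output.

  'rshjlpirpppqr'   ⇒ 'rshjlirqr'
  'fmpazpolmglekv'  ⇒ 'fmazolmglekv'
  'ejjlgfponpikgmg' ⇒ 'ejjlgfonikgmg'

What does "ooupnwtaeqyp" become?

The transformation: remove every "p".
On "ooupnwtaeqyp" that produces "oounwtaeqy".

oounwtaeqy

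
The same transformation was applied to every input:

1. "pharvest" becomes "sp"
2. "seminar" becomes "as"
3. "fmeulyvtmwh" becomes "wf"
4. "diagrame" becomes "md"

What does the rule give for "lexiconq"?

nl

Looking at the pairs, the operation is to swap the first and last characters, then keep only the last 2 characters.
Applying both steps to "lexiconq": "qexiconl", then "nl".
(Check on "diagrame": → "eiagramd" → "md" ✓)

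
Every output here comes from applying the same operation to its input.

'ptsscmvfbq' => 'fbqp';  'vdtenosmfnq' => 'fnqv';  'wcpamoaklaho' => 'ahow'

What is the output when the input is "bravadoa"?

doab

What's happening: move the last 3 characters to the front (rotate right by 3), then keep only the first 4 characters.
"bravadoa" → "doabrava" → "doab".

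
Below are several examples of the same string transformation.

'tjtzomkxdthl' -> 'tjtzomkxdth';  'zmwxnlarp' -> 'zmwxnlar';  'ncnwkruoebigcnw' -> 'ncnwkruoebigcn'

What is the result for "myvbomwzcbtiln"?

myvbomwzcbtil

The pattern: delete the last character.
Applying that to "myvbomwzcbtiln" gives "myvbomwzcbtil".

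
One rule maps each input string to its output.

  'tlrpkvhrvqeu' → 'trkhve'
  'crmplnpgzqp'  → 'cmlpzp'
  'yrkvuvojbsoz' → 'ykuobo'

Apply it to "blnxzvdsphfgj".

bnzdpfj

In each case the input is transformed by: keep every other character starting from the first (positions 1st, 3rd, 5th, ...).
"blnxzvdsphfgj" → "bnzdpfj".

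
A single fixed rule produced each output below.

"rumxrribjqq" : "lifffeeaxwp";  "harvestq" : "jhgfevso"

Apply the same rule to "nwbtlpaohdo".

What's happening: sort the characters into reverse alphabetical order, then shift every letter 12 places backward in the alphabet (wrapping around).
Applying both steps to "nwbtlpaohdo": "wtpoonlhdba", then "khdccbzvrpo".

khdccbzvrpo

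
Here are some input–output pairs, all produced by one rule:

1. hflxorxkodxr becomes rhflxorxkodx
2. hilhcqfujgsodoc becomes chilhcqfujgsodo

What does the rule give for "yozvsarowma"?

ayozvsarowm

Each output is the input with this applied: move the last character to the front.
"yozvsarowma" → "ayozvsarowm".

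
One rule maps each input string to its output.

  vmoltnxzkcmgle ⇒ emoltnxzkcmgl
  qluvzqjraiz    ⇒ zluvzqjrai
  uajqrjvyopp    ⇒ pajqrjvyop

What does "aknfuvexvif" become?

fknfuvexvi

Rule — delete the first character, then move the last character to the front.
For "aknfuvexvif", step one produces "knfuvexvif"; step two turns that into "fknfuvexvi".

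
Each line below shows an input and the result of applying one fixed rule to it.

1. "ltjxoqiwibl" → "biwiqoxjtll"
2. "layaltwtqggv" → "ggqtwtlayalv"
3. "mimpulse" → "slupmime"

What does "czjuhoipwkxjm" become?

What's happening: move the last character to the front, then reverse the string.
Working it through for "czjuhoipwkxjm": intermediate "mczjuhoipwkxj", final "jxkwpiohujzcm".

jxkwpiohujzcm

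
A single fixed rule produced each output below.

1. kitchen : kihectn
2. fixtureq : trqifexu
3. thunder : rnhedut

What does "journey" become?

ronjeyu

The transformation: sort the characters into reverse alphabetical order, then move the first 2 characters to the end (rotate left by 2).
So "journey" becomes "ronjeyu".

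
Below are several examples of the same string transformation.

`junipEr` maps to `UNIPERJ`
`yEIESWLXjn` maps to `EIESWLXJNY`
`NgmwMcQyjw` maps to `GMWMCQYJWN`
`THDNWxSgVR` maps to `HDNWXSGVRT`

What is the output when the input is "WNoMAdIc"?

The transformation: move the first character to the end, then convert every letter to uppercase.
For "WNoMAdIc", step one produces "NoMAdIcW"; step two turns that into "NOMADICW".

NOMADICW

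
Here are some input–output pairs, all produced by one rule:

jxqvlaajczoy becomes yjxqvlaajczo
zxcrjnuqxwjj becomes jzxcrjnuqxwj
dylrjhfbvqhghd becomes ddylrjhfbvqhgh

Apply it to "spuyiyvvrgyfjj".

The transformation: move the last character to the front.
On "spuyiyvvrgyfjj" that produces "jspuyiyvvrgyfj".

jspuyiyvvrgyfj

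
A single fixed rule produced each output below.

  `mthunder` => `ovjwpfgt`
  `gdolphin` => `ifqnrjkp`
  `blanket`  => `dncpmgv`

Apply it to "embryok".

godtaqm

In each case the input is transformed by: shift every letter 2 places forward in the alphabet (wrapping around).
For "embryok" the result is "godtaqm".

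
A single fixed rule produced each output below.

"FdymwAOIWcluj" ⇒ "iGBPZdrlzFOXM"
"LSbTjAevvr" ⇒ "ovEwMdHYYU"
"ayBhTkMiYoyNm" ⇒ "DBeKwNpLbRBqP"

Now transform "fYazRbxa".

In each case the input is transformed by: shift every letter 3 places forward in the alphabet (wrapping around), then flip the case of every letter.
Working it through for "fYazRbxa": intermediate "iBdcUead", final "IbDCuEAD".

IbDCuEAD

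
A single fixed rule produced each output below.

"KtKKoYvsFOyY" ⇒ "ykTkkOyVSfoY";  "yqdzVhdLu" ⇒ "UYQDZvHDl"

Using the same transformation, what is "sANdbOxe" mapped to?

In each case the input is transformed by: move the last character to the front, then flip the case of every letter.
For "sANdbOxe" the result is "ESanDBoX".

ESanDBoX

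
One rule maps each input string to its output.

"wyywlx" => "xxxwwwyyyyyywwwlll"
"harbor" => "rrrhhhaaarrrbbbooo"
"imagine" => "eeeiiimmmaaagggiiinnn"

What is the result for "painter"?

rrrpppaaaiiinnnttteee

Rule — repeat every character 3 times, then move the last 3 characters to the front (rotate right by 3).
On "painter": the first step gives "pppaaaiiinnnttteeerrr", and the second then gives "rrrpppaaaiiinnnttteee".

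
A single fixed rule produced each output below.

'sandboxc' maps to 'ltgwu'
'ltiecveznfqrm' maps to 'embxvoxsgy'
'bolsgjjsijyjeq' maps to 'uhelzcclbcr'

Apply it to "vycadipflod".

Rule — delete the last 3 characters, then shift every letter 7 places backward in the alphabet (wrapping around).
Starting from "vycadipflod": after the first operation, "vycadipf"; after the second, "orvtwbiy".
(Check on "bolsgjjsijyjeq": → "bolsgjjsijy" → "uhelzcclbcr" ✓)

orvtwbiy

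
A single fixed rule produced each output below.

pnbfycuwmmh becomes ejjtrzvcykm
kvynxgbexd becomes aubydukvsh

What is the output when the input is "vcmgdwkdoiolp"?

milflahtadjzs

The rule is to reverse the string, then shift every letter 3 places backward in the alphabet (wrapping around).
"vcmgdwkdoiolp" → "ploiodkwdgmcv" → "milflahtadjzs".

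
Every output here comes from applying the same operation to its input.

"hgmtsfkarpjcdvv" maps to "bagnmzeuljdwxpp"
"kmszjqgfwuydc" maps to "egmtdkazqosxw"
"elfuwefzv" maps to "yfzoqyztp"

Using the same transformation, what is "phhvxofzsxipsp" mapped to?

Each output is the input with this applied: shift every letter 6 places backward in the alphabet (wrapping around).
Applying that to "phhvxofzsxipsp" gives "jbbpriztmrcjmj".

jbbpriztmrcjmj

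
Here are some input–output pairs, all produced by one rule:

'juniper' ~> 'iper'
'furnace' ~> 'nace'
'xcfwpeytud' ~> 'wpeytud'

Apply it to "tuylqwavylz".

Rule — delete the first 3 characters.
Doing the same to "tuylqwavylz": "lqwavylz".

lqwavylz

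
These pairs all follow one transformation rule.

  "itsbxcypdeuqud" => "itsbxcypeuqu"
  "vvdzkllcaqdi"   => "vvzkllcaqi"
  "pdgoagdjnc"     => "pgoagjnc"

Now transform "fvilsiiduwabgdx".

fvilsiiuwabgx

Rule — remove every "d".
Doing the same to "fvilsiiduwabgdx": "fvilsiiuwabgx".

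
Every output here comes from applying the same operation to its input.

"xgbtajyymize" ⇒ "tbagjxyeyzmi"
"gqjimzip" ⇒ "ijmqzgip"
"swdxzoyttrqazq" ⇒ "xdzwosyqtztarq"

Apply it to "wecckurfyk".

cckeuwrkfy

What's happening: move the first 3 characters to the end (rotate left by 3), then take characters alternately from the front and the back (1st, last, 2nd, 2nd-last, ...).
Doing the same to "wecckurfyk": "cckeuwrkfy".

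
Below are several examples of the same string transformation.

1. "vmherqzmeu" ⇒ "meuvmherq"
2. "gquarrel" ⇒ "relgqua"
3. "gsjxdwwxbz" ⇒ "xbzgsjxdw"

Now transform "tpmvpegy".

egytpmv

The rule is to move the last 3 characters to the front (rotate right by 3), then delete the last character.
Applying both steps to "tpmvpegy": "egytpmvp", then "egytpmv".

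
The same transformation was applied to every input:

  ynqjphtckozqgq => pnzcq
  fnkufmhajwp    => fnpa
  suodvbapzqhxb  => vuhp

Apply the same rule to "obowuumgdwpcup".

The transformation: keep one character in every 3, starting at position 2 (positions 2nd, 5th, 8th, ...), then swap each adjacent pair of characters (1↔2, 3↔4, ...).
"obowuumgdwpcup" → "bugpp" → "ubpgp".

ubpgp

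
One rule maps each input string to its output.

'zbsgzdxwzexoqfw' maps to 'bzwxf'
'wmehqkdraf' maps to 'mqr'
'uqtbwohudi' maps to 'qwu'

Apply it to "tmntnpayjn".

mny

In each case the input is transformed by: keep one character in every 3, starting at position 2 (positions 2nd, 5th, 8th, ...).
"tmntnpayjn" → "mny".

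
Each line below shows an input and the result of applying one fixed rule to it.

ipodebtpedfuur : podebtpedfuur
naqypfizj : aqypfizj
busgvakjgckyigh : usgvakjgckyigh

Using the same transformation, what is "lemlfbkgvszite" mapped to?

The rule is to delete the first character.
"lemlfbkgvszite" → "emlfbkgvszite".

emlfbkgvszite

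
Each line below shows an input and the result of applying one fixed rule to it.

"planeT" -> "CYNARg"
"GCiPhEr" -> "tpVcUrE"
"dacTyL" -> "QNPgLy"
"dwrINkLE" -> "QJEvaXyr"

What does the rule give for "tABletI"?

GnoYRGv

The rule is to shift every letter 13 places forward in the alphabet (wrapping around) — i.e. ROT13, then flip the case of every letter.
For "tABletI", step one produces "gNOyrgV"; step two turns that into "GnoYRGv".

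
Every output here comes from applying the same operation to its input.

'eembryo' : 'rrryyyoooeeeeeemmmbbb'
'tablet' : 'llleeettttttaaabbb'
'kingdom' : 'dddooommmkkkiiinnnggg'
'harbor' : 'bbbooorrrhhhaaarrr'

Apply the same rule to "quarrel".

rrreeelllqqquuuaaarrr

The transformation: move the last 3 characters to the front (rotate right by 3), then repeat every character 3 times.
On "quarrel": the first step gives "relquar", and the second then gives "rrreeelllqqquuuaaarrr".
(Check on "harbor": → "borhar" → "bbbooorrrhhhaaarrr" ✓)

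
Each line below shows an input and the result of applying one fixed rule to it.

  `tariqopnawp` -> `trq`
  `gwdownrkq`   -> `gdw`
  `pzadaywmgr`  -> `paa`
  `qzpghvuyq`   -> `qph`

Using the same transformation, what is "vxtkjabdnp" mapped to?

vtj

The rule is to keep every other character starting from the first (positions 1st, 3rd, 5th, ...), then keep only the first 3 characters.
Applying both steps to "vxtkjabdnp": "vtjbn", then "vtj".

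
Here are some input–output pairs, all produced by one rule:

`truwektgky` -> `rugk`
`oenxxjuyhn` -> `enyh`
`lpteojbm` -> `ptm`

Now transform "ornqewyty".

Each output is the input with this applied: swap each adjacent pair of characters (1↔2, 3↔4, ...), then keep one character in every 3, starting at position 1 (positions 1st, 4th, 7th, ...).
For "ornqewyty" the result is "rnt".

rnt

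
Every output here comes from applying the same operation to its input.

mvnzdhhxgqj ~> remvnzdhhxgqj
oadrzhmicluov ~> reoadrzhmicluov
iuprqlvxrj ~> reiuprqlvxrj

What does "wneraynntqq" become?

rewneraynntqq

The transformation: prepend "re".
On "wneraynntqq" that produces "rewneraynntqq".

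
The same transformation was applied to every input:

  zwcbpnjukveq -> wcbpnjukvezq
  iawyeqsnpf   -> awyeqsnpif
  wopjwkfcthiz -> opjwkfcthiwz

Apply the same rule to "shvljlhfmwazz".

Looking at the pairs, the operation is to swap the first and last characters, then move the first character to the end.
"shvljlhfmwazz" → "zhvljlhfmwazs" → "hvljlhfmwazsz".

hvljlhfmwazsz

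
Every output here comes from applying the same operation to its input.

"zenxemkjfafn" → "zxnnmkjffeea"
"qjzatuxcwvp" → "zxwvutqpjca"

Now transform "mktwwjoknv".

wwvtonmkkj

The transformation: sort the characters into reverse alphabetical order.
So "mktwwjoknv" becomes "wwvtonmkkj".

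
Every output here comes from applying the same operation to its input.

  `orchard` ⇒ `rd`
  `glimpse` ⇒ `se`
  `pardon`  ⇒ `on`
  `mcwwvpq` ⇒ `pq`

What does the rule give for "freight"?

What's happening: keep only the last 2 characters.
Applying that to "freight" gives "ht".

ht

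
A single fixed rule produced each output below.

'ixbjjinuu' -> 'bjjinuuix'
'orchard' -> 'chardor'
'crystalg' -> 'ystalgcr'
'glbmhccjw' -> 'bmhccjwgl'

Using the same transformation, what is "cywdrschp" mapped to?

wdrschpcy

In each case the input is transformed by: move the first 2 characters to the end (rotate left by 2).
"cywdrschp" → "wdrschpcy".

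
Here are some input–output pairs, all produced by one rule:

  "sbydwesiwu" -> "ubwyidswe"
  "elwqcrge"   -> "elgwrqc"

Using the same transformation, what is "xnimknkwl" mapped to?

The transformation: take characters alternately from the front and the back (1st, last, 2nd, 2nd-last, ...), then delete the first character.
Applying both steps to "xnimknkwl": "xlnwikmnk", then "lnwikmnk".

lnwikmnk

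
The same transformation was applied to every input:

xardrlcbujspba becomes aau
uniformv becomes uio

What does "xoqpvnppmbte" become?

eo

What's happening: move the last 2 characters to the front (rotate right by 2), then keep only the vowels.
Applying that to "xoqpvnppmbte" gives "eo".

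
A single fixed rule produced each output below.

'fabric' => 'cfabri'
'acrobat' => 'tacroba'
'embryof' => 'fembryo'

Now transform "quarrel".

lquarre

The rule is to move the last character to the front.
Applying that to "quarrel" gives "lquarre".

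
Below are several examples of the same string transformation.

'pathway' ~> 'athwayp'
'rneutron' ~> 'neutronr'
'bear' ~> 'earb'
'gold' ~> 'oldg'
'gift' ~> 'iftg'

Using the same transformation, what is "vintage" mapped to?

intagev

Rule — move the first character to the end.
Doing the same to "vintage": "intagev".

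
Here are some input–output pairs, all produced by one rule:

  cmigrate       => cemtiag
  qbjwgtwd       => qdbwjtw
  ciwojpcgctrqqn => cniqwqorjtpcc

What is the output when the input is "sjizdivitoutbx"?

Looking at the pairs, the operation is to take characters alternately from the front and the back (1st, last, 2nd, 2nd-last, ...), then delete the last character.
Applying both steps to "sjizdivitoutbx": "sxjbitzudoitvi", then "sxjbitzudoitv".
(Check on "qbjwgtwd": → "qdbwjtwg" → "qdbwjtw" ✓)

sxjbitzudoitv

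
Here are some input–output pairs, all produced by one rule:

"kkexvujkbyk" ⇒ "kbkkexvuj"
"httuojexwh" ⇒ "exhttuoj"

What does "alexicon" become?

What's happening: delete the last 2 characters, then move the last 2 characters to the front (rotate right by 2).
On "alexicon": the first step gives "alexic", and the second then gives "icalex".

icalex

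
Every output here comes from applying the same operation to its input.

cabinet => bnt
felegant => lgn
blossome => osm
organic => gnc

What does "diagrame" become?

The pattern: delete the first 2 characters, then keep every other character starting from the first (positions 1st, 3rd, 5th, ...).
Working it through for "diagrame": intermediate "agrame", final "arm".
(Check on "felegant": → "legant" → "lgn" ✓)

arm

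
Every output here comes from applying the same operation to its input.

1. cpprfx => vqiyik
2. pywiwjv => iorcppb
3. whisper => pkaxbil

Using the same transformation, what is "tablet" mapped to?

mmtxue

In each case the input is transformed by: shift every letter 7 places backward in the alphabet (wrapping around), then take characters alternately from the front and the back (1st, last, 2nd, 2nd-last, ...).
"tablet" → "mtuexm" → "mmtxue".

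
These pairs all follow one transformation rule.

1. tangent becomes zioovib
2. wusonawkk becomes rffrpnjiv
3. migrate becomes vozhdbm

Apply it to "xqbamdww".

yrrslwvh

What's happening: shift every letter 5 places backward in the alphabet (wrapping around), then move the last 3 characters to the front (rotate right by 3).
"xqbamdww" → "slwvhyrr" → "yrrslwvh".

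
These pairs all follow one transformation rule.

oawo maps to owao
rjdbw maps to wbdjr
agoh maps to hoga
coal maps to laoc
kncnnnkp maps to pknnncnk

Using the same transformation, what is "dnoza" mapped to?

azond

Each output is the input with this applied: reverse the string.
For "dnoza" the result is "azond".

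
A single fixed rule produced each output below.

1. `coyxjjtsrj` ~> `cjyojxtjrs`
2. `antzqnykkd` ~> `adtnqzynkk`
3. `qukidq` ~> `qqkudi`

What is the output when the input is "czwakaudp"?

What's happening: move the last character to the front, then swap each adjacent pair of characters (1↔2, 3↔4, ...).
Applying that to "czwakaudp" gives "cpwzkauad".

cpwzkauad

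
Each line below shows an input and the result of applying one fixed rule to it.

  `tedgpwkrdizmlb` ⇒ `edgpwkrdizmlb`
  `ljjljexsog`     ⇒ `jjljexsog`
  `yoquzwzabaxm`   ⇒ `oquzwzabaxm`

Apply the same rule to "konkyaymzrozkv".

onkyaymzrozkv

The rule is to delete the first character.
On "konkyaymzrozkv" that produces "onkyaymzrozkv".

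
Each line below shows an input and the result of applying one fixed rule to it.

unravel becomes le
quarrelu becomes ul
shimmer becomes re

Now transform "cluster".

re

Rule — reverse the string, then keep only the first 2 characters.
For "cluster" the result is "re".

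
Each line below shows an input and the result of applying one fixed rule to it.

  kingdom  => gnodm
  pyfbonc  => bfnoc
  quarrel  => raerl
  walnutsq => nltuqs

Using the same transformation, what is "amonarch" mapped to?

Each output is the input with this applied: swap each adjacent pair of characters (1↔2, 3↔4, ...), then delete the first 2 characters.
"amonarch" → "manorahc" → "norahc".

norahc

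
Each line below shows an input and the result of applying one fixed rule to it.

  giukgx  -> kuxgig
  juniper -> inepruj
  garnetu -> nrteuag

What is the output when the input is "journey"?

The pattern: swap each adjacent pair of characters (1↔2, 3↔4, ...), then move the first 2 characters to the end (rotate left by 2).
For "journey", step one produces "ojrueny"; step two turns that into "ruenyoj".

ruenyoj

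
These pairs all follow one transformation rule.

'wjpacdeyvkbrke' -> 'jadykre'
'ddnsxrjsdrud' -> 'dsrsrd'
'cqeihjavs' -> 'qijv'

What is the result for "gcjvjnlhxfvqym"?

The rule is to keep every other character starting from the second (positions 2nd, 4th, 6th, ...).
On "gcjvjnlhxfvqym" that produces "cvnhfqm".

cvnhfqm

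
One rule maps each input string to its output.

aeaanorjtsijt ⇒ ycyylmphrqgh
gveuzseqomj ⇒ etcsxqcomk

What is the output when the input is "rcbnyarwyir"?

Rule — shift every letter 2 places backward in the alphabet (wrapping around), then delete the last character.
Doing the same to "rcbnyarwyir": "pazlwypuwg".
(Check on "gveuzseqomj": → "etcsxqcomkh" → "etcsxqcomk" ✓)

pazlwypuwg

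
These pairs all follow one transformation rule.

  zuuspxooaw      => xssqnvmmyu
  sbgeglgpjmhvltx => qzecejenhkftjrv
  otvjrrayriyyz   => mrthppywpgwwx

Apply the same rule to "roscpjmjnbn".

pmqanhkhlzl

What's happening: shift every letter 2 places backward in the alphabet (wrapping around).
On "roscpjmjnbn" that produces "pmqanhkhlzl".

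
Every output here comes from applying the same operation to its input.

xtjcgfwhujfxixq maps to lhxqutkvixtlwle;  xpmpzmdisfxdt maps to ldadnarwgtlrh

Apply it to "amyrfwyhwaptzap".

What's happening: shift every letter 12 places backward in the alphabet (wrapping around).
Doing the same to "amyrfwyhwaptzap": "oamftkmvkodhnod".

oamftkmvkodhnod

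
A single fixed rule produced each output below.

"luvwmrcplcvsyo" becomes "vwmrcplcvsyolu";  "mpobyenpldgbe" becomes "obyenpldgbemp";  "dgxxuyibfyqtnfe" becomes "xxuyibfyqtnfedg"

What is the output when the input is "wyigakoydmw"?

Each output is the input with this applied: move the first 2 characters to the end (rotate left by 2).
So "wyigakoydmw" becomes "igakoydmwwy".

igakoydmwwy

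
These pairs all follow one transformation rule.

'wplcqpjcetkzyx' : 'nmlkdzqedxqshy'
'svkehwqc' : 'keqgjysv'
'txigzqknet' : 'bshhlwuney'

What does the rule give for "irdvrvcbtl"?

The pattern: move the last 3 characters to the front (rotate right by 3), then shift every letter 12 places backward in the alphabet (wrapping around).
On "irdvrvcbtl" that produces "phzwfrjfjq".

phzwfrjfjq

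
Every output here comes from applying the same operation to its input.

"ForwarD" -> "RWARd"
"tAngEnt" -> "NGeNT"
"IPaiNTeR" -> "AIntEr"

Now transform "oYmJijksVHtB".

The rule is to delete the first 2 characters, then flip the case of every letter.
For "oYmJijksVHtB", step one produces "mJijksVHtB"; step two turns that into "MjIJKSvhTb".

MjIJKSvhTb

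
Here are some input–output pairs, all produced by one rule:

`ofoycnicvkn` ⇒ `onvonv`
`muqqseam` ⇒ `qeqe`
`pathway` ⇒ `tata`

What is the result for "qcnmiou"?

nono

What's happening: keep one character in every 3, starting at position 3 (positions 3rd, 6th, 9th, ...), then write the whole string twice.
"qcnmiou" → "no" → "nono".
(Check on "ofoycnicvkn": → "onv" → "onvonv" ✓)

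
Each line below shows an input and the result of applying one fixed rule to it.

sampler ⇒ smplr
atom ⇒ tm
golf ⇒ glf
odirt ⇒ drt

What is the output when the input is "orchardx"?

In each case the input is transformed by: remove every vowel.
"orchardx" → "rchrdx".

rchrdx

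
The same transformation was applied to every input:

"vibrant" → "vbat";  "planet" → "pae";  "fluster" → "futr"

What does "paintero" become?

Rule — keep every other character starting from the first (positions 1st, 3rd, 5th, ...).
For "paintero" the result is "pitr".

pitr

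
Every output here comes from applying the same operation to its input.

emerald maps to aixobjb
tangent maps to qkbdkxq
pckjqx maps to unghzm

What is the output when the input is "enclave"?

bsxizkb

The pattern: reverse the string, then shift every letter 3 places backward in the alphabet (wrapping around).
For "enclave", step one produces "evalcne"; step two turns that into "bsxizkb".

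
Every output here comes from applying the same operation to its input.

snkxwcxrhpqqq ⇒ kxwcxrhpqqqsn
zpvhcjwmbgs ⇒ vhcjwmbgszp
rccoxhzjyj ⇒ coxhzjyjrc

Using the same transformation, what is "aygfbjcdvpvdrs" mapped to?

gfbjcdvpvdrsay

Looking at the pairs, the operation is to move the first 2 characters to the end (rotate left by 2).
"aygfbjcdvpvdrs" → "gfbjcdvpvdrsay".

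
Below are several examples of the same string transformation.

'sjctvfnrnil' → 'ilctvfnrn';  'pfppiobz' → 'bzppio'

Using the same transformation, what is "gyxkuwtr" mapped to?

Rule — delete the first 2 characters, then move the last 2 characters to the front (rotate right by 2).
For "gyxkuwtr" the result is "trxkuw".

trxkuw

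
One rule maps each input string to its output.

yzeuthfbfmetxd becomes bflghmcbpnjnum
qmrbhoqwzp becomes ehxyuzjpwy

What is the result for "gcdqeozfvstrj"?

bzroklymwhnda

Rule — shift every letter 8 places forward in the alphabet (wrapping around), then move the last 3 characters to the front (rotate right by 3).
For "gcdqeozfvstrj", step one produces "oklymwhndabzr"; step two turns that into "bzroklymwhnda".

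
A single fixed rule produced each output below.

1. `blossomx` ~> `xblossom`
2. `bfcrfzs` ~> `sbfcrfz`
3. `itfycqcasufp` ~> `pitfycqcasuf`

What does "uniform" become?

What's happening: move the last character to the front.
So "uniform" becomes "munifor".

munifor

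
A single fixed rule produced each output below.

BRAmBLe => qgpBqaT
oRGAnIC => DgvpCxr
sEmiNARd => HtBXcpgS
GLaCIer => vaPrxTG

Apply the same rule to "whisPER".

The pattern: shift every letter 11 places backward in the alphabet (wrapping around), then flip the case of every letter.
"whisPER" → "lwxhETG" → "LWXHetg".

LWXHetg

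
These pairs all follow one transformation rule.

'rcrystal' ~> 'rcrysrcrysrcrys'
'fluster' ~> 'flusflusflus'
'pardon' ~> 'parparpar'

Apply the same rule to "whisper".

whiswhiswhis

Looking at the pairs, the operation is to delete the last 3 characters, then write the whole string 3 times in a row.
For "whisper", step one produces "whis"; step two turns that into "whiswhiswhis".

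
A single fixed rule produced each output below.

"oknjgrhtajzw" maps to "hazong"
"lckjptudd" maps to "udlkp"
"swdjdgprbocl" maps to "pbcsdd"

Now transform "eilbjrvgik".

The rule is to keep every other character starting from the first (positions 1st, 3rd, 5th, ...), then move the first 3 characters to the end (rotate left by 3).
Working it through for "eilbjrvgik": intermediate "eljvi", final "vielj".

vielj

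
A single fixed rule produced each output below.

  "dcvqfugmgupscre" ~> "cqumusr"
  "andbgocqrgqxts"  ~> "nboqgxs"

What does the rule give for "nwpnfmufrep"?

wnmfe

Each output is the input with this applied: keep every other character starting from the second (positions 2nd, 4th, 6th, ...).
On "nwpnfmufrep" that produces "wnmfe".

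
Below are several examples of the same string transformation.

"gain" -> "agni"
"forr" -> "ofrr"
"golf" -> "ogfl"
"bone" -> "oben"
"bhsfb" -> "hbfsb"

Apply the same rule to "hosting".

The rule is to swap each adjacent pair of characters (1↔2, 3↔4, ...).
Applying that to "hosting" gives "ohtsnig".

ohtsnig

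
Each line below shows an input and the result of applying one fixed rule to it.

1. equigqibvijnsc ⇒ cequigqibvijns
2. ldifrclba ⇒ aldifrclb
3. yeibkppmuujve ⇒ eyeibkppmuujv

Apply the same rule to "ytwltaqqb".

In each case the input is transformed by: move the last character to the front.
On "ytwltaqqb" that produces "bytwltaqq".

bytwltaqq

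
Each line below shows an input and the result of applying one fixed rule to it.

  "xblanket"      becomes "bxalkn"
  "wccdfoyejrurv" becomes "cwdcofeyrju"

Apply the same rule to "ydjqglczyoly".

In each case the input is transformed by: delete the last 2 characters, then swap each adjacent pair of characters (1↔2, 3↔4, ...).
Doing the same to "ydjqglczyoly": "dyqjlgzcoy".

dyqjlgzcoy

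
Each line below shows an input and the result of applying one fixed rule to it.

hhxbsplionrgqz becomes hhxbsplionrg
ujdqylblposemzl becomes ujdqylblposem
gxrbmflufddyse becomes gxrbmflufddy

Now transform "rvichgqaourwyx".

rvichgqaourw

The transformation: delete the last 2 characters.
Applying that to "rvichgqaourwyx" gives "rvichgqaourw".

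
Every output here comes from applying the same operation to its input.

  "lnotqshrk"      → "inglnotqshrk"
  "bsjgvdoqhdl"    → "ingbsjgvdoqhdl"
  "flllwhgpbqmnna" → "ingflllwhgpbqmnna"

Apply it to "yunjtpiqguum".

ingyunjtpiqguum

Rule — prepend "ing".
So "yunjtpiqguum" becomes "ingyunjtpiqguum".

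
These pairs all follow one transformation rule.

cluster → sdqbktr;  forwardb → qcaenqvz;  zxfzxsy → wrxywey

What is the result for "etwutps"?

sordsvt

The rule is to move the last 3 characters to the front (rotate right by 3), then shift every letter 1 place backward in the alphabet (wrapping around).
For "etwutps", step one produces "tpsetwu"; step two turns that into "sordsvt".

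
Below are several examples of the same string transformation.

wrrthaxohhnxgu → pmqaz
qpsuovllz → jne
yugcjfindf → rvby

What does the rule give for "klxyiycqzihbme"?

The rule is to keep one character in every 3, starting at position 1 (positions 1st, 4th, 7th, ...), then shift every letter 7 places backward in the alphabet (wrapping around).
For "klxyiycqzihbme", step one produces "kycim"; step two turns that into "drvbf".

drvbf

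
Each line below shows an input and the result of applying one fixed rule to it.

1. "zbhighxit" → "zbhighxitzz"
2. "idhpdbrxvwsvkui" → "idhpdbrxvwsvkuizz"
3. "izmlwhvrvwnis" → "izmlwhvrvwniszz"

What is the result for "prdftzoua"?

prdftzouazz

In each case the input is transformed by: append "zz".
"prdftzoua" → "prdftzouazz".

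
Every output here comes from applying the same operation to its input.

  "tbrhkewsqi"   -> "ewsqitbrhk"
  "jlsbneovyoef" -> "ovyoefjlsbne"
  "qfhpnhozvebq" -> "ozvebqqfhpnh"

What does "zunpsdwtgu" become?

The pattern: swap the front and back halves of the string.
"zunpsdwtgu" → "dwtguzunps".

dwtguzunps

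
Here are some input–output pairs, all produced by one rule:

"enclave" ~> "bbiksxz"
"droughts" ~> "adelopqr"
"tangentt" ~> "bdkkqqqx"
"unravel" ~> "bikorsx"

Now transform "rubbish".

efopryy

Rule — shift every letter 3 places backward in the alphabet (wrapping around), then sort the characters into alphabetical order.
Applying both steps to "rubbish": "oryyfpe", then "efopryy".
(Check on "droughts": → "aolrdeqp" → "adelopqr" ✓)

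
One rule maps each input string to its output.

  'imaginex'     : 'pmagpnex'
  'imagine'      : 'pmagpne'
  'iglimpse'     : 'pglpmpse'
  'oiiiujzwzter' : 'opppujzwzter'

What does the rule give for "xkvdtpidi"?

xkvdtppdp

The rule is to replace every "i" with "p".
Applying that to "xkvdtpidi" gives "xkvdtppdp".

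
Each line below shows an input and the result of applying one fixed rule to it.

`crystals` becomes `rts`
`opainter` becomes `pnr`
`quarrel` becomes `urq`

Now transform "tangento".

aeo

The pattern: move the first character to the end, then keep one character in every 3, starting at position 1 (positions 1st, 4th, 7th, ...).
Doing the same to "tangento": "aeo".
(Check on "crystals": → "rystalsc" → "rts" ✓)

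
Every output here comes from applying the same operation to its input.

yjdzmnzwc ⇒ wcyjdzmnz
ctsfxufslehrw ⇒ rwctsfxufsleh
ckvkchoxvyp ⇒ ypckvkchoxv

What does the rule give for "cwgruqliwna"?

The pattern: move the last 2 characters to the front (rotate right by 2).
Applying that to "cwgruqliwna" gives "nacwgruqliw".

nacwgruqliw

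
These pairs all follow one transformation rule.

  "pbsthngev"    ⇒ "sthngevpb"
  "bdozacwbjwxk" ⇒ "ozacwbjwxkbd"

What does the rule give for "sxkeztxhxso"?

The rule is to move the first 2 characters to the end (rotate left by 2).
Doing the same to "sxkeztxhxso": "keztxhxsosx".

keztxhxsosx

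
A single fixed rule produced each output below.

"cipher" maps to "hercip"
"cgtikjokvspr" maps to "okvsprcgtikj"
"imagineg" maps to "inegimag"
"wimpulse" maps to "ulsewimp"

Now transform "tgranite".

nitetgra

In each case the input is transformed by: swap the front and back halves of the string.
Doing the same to "tgranite": "nitetgra".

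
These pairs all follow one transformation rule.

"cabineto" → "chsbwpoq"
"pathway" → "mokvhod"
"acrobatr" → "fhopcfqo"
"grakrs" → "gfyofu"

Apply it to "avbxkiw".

kwylpjo

What's happening: shift every letter 12 places backward in the alphabet (wrapping around), then reverse the string.
Starting from "avbxkiw": after the first operation, "ojplywk"; after the second, "kwylpjo".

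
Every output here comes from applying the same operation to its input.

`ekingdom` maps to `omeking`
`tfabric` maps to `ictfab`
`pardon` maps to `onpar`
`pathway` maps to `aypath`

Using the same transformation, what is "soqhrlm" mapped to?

What's happening: move the last 2 characters to the front (rotate right by 2), then delete the last character.
On "soqhrlm": the first step gives "lmsoqhr", and the second then gives "lmsoqh".
(Check on "pardon": → "onpard" → "onpar" ✓)

lmsoqh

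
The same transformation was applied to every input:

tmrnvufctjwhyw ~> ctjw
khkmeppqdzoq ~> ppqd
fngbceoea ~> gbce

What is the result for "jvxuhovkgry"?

In each case the input is transformed by: move the last 3 characters to the front (rotate right by 3), then keep only the last 4 characters.
On "jvxuhovkgry": the first step gives "gryjvxuhovk", and the second then gives "hovk".

hovk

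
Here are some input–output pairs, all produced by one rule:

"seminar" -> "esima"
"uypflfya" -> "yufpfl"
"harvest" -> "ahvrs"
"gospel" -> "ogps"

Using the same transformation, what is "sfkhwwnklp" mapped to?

Looking at the pairs, the operation is to swap each adjacent pair of characters (1↔2, 3↔4, ...), then delete the last 2 characters.
On "sfkhwwnklp": the first step gives "fshkwwknpl", and the second then gives "fshkwwkn".

fshkwwkn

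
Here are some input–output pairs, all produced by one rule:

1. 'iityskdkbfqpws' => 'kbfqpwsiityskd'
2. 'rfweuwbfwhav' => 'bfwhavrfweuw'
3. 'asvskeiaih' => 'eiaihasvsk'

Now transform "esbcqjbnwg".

Rule — swap the front and back halves of the string.
So "esbcqjbnwg" becomes "jbnwgesbcq".

jbnwgesbcq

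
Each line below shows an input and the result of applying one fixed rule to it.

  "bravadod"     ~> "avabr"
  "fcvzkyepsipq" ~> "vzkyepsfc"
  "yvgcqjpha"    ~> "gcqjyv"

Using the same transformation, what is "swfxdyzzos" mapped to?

fxdyzsw

What's happening: delete the last 3 characters, then move the first 2 characters to the end (rotate left by 2).
For "swfxdyzzos", step one produces "swfxdyz"; step two turns that into "fxdyzsw".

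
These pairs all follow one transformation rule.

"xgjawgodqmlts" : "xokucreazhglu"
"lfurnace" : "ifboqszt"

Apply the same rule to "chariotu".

Each output is the input with this applied: move the first 2 characters to the end (rotate left by 2), then shift every letter 12 places backward in the alphabet (wrapping around).
Working it through for "chariotu": intermediate "ariotuch", final "ofwchiqv".

ofwchiqv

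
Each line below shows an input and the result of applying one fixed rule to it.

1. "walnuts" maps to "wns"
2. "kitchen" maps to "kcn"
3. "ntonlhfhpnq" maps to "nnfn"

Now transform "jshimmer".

jie

In each case the input is transformed by: keep one character in every 3, starting at position 1 (positions 1st, 4th, 7th, ...).
On "jshimmer" that produces "jie".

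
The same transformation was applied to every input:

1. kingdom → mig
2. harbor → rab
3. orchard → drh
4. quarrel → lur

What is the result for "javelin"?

Looking at the pairs, the operation is to move the last 2 characters to the front (rotate right by 2), then keep every other character starting from the second (positions 2nd, 4th, 6th, ...).
For "javelin", step one produces "injavel"; step two turns that into "nae".

nae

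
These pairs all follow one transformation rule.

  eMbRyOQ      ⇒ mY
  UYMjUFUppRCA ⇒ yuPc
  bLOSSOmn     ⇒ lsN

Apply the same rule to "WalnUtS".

Au

Rule — keep one character in every 3, starting at position 2 (positions 2nd, 5th, 8th, ...), then flip the case of every letter.
On "WalnUtS": the first step gives "aU", and the second then gives "Au".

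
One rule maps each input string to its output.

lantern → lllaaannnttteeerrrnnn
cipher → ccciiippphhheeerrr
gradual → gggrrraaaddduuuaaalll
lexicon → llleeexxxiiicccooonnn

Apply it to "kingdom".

kkkiiinnngggdddooommm

The rule is to repeat every character 3 times.
Doing the same to "kingdom": "kkkiiinnngggdddooommm".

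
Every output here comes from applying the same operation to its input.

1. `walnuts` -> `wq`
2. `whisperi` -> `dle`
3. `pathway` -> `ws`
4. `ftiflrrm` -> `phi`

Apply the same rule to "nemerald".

anz

Each output is the input with this applied: keep one character in every 3, starting at position 2 (positions 2nd, 5th, 8th, ...), then shift every letter 4 places backward in the alphabet (wrapping around).
So "nemerald" becomes "anz".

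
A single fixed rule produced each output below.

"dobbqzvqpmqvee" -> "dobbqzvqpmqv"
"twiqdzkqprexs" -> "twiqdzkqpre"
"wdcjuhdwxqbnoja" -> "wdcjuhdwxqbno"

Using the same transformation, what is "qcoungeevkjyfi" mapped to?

In each case the input is transformed by: delete the last 2 characters.
On "qcoungeevkjyfi" that produces "qcoungeevkjy".

qcoungeevkjy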